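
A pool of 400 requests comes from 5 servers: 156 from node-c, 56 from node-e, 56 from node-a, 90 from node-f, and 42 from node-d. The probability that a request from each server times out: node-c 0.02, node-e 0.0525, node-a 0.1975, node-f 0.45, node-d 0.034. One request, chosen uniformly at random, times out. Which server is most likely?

node-f

Unnormalized posteriors (prior × likelihood):
  node-c: 0.39 × 0.02 = 0.0078
  node-e: 0.14 × 0.0525 = 0.00735
  node-a: 0.14 × 0.1975 = 0.02765
  node-f: 0.225 × 0.45 = 0.10125
  node-d: 0.105 × 0.034 = 0.00357
Sum = 0.14762.
Largest term belongs to node-f, so node-f is most probable.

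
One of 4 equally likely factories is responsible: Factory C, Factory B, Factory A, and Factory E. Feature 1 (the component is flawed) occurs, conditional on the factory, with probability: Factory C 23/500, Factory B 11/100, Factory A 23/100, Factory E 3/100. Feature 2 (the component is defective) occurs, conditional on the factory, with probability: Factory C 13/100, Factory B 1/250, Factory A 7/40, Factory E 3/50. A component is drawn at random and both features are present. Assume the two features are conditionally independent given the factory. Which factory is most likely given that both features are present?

With a uniform prior (1/4 each), posterior ∝ likelihood:
  Factory C: 0.046 × 0.13 = 0.00598
  Factory B: 0.11 × 0.004 = 0.00044
  Factory A: 0.23 × 0.175 = 0.04025
  Factory E: 0.03 × 0.06 = 0.0018
Total = 0.04847.
Largest term belongs to Factory A, so Factory A is most probable.

Factory A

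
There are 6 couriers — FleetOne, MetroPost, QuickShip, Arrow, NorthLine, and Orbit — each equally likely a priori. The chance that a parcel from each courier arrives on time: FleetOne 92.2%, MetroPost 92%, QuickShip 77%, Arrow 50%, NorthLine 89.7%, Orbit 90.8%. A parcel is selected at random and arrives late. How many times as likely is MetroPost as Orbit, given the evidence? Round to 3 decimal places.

Taking complements, P(late | each) = FleetOne 0.078, MetroPost 0.08, QuickShip 0.23, Arrow 0.5, NorthLine 0.103, Orbit 0.092.
Since the prior is uniform, the posterior is proportional to the likelihood:
  FleetOne: 0.078
  MetroPost: 0.08
  QuickShip: 0.23
  Arrow: 0.5
  NorthLine: 0.103
  Orbit: 0.092
Total = 1.083.
The ratio is 0.08 / 0.092 (the normalizer cancels) = 0.870.

0.870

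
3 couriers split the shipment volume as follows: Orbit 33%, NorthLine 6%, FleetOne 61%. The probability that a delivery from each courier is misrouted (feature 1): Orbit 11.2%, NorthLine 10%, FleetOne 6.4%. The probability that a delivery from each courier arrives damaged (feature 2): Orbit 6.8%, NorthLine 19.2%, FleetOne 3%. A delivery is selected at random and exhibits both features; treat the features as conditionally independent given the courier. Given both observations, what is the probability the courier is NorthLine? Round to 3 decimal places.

Prior × likelihood for each hypothesis:
  Orbit: 0.33 × 0.112 × 0.068 = 0.00251328
  NorthLine: 0.06 × 0.1 × 0.192 = 0.001152
  FleetOne: 0.61 × 0.064 × 0.03 = 0.0011712
Total = 0.00483648.
P(NorthLine | evidence) = 0.001152 / 0.00483648 ≈ 0.238.

0.238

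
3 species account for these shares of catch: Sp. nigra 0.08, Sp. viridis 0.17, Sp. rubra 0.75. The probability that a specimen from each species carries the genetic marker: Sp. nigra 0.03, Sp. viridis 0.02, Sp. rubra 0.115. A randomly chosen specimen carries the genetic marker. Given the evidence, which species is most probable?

Compute prior × likelihood for every hypothesis:
  Sp. nigra: 0.08 × 0.03 = 0.0024
  Sp. viridis: 0.17 × 0.02 = 0.0034
  Sp. rubra: 0.75 × 0.115 = 0.08625
Normalizing constant = 0.09205.
Largest term belongs to Sp. rubra, so Sp. rubra is most probable.

Sp. rubra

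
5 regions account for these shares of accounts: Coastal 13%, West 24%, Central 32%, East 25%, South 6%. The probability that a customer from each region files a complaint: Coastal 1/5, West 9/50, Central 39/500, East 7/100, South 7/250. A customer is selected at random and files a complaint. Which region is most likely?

Compute prior × likelihood for every hypothesis:
  Coastal: 0.13 × 0.2 = 0.026
  West: 0.24 × 0.18 = 0.0432
  Central: 0.32 × 0.078 = 0.02496
  East: 0.25 × 0.07 = 0.0175
  South: 0.06 × 0.028 = 0.00168
Total = 0.11334.
Largest term belongs to West, so West is most probable.

West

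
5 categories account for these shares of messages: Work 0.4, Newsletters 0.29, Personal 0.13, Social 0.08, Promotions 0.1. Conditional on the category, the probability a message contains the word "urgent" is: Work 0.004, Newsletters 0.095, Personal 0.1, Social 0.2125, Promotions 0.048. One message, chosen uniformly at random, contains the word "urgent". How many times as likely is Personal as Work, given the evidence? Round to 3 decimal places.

8.125

Prior × likelihood for each hypothesis:
  Work: 0.4 × 0.004 = 0.0016
  Newsletters: 0.29 × 0.095 = 0.02755
  Personal: 0.13 × 0.1 = 0.013
  Social: 0.08 × 0.2125 = 0.017
  Promotions: 0.1 × 0.048 = 0.0048
Sum = 0.06395.
The ratio is 0.013 / 0.0016 (the normalizer cancels) = 8.125.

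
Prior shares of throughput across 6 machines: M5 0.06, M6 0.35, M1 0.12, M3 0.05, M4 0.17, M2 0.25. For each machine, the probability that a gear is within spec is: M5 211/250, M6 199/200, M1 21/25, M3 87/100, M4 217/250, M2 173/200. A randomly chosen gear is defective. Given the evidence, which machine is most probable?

M2

Taking complements, P(defective | each) = M5 0.156, M6 0.005, M1 0.16, M3 0.13, M4 0.132, M2 0.135.
By Bayes' rule, posterior ∝ prior × likelihood:
  M5: 0.06 × 0.156 = 0.00936
  M6: 0.35 × 0.005 = 0.00175
  M1: 0.12 × 0.16 = 0.0192
  M3: 0.05 × 0.13 = 0.0065
  M4: 0.17 × 0.132 = 0.02244
  M2: 0.25 × 0.135 = 0.03375
Total = 0.093.
Largest term belongs to M2, so M2 is most probable.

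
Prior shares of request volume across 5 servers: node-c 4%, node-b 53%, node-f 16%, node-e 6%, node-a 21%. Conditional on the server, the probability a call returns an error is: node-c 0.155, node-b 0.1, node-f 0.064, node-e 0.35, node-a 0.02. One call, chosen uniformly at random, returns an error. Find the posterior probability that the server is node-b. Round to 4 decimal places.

0.5600

Compute prior × likelihood for every hypothesis:
  node-c: 0.04 × 0.155 = 0.0062
  node-b: 0.53 × 0.1 = 0.053
  node-f: 0.16 × 0.064 = 0.01024
  node-e: 0.06 × 0.35 = 0.021
  node-a: 0.21 × 0.02 = 0.0042
Normalizing constant = 0.09464.
P(node-b | evidence) = 0.053 / 0.09464 ≈ 0.5600.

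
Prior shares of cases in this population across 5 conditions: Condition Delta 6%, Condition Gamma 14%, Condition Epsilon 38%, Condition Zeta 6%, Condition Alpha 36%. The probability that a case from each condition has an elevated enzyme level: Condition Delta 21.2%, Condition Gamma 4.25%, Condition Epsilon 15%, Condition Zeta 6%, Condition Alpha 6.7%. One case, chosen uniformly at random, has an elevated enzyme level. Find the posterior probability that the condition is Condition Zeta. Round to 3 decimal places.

Prior × likelihood for each hypothesis:
  Condition Delta: 0.06 × 0.212 = 0.01272
  Condition Gamma: 0.14 × 0.0425 = 0.00595
  Condition Epsilon: 0.38 × 0.15 = 0.057
  Condition Zeta: 0.06 × 0.06 = 0.0036
  Condition Alpha: 0.36 × 0.067 = 0.02412
Total = 0.10339.
P(Condition Zeta | evidence) = 0.0036 / 0.10339 ≈ 0.035.

0.035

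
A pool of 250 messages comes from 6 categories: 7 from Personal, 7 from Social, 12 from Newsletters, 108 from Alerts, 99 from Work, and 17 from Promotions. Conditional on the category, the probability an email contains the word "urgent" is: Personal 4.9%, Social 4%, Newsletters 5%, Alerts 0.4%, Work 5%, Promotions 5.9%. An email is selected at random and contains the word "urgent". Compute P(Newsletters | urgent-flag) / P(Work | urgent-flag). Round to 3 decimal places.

0.121

Prior × likelihood for each hypothesis:
  Personal: 0.028 × 0.049 = 0.001372
  Social: 0.028 × 0.04 = 0.00112
  Newsletters: 0.048 × 0.05 = 0.0024
  Alerts: 0.432 × 0.004 = 0.001728
  Work: 0.396 × 0.05 = 0.0198
  Promotions: 0.068 × 0.059 = 0.004012
Total = 0.030432.
The ratio is 0.0024 / 0.0198 (the normalizer cancels) = 0.121.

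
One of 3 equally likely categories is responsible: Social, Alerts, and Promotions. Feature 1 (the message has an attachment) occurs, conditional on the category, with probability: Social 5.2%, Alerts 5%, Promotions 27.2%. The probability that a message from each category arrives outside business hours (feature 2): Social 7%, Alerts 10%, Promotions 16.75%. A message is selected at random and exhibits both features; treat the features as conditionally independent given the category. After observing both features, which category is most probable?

With a uniform prior (1/3 each), posterior ∝ likelihood:
  Social: 0.052 × 0.07 = 0.00364
  Alerts: 0.05 × 0.1 = 0.005
  Promotions: 0.272 × 0.1675 = 0.04556
Sum = 0.0542.
Largest term belongs to Promotions, so Promotions is most probable.

Promotions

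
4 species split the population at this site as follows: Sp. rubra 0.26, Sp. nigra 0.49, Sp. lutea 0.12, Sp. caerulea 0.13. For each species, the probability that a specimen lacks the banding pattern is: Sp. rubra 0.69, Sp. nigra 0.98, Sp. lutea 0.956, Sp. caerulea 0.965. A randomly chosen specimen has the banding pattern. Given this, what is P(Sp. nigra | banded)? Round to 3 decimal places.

0.098

Taking complements, P(banded | each) = Sp. rubra 0.31, Sp. nigra 0.02, Sp. lutea 0.044, Sp. caerulea 0.035.
By Bayes' rule, posterior ∝ prior × likelihood:
  Sp. rubra: 0.26 × 0.31 = 0.0806
  Sp. nigra: 0.49 × 0.02 = 0.0098
  Sp. lutea: 0.12 × 0.044 = 0.00528
  Sp. caerulea: 0.13 × 0.035 = 0.00455
Sum = 0.10023.
P(Sp. nigra | evidence) = 0.0098 / 0.10023 ≈ 0.098.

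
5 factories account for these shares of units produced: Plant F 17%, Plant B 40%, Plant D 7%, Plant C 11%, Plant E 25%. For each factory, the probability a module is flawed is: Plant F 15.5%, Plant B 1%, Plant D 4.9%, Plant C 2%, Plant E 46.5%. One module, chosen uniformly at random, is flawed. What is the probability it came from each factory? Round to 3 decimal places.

Plant F 0.173, Plant B 0.026, Plant D 0.023, Plant C 0.014, Plant E 0.764

Prior × likelihood for each hypothesis:
  Plant F: 0.17 × 0.155 = 0.02635
  Plant B: 0.4 × 0.01 = 0.004
  Plant D: 0.07 × 0.049 = 0.00343
  Plant C: 0.11 × 0.02 = 0.0022
  Plant E: 0.25 × 0.465 = 0.11625
Normalizing constant = 0.15223.
P(Plant F | flawed) = 0.02635/0.15223 ≈ 0.173
P(Plant B | flawed) = 0.004/0.15223 ≈ 0.026
P(Plant D | flawed) = 0.00343/0.15223 ≈ 0.023
P(Plant C | flawed) = 0.0022/0.15223 ≈ 0.014
P(Plant E | flawed) = 0.11625/0.15223 ≈ 0.764
(Check: 0.173+0.026+0.023+0.014+0.764 = 1.000.)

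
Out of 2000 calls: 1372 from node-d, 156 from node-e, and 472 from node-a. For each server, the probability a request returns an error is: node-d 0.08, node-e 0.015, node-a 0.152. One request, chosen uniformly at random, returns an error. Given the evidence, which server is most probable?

Prior × likelihood for each hypothesis:
  node-d: 0.686 × 0.08 = 0.05488
  node-e: 0.078 × 0.015 = 0.00117
  node-a: 0.236 × 0.152 = 0.035872
Sum = 0.091922.
Largest term belongs to node-d, so node-d is most probable.

node-d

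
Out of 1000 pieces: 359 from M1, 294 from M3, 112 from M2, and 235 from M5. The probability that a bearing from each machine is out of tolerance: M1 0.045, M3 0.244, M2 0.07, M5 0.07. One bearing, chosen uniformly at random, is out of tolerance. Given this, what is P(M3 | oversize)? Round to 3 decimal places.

0.639

Unnormalized posteriors (prior × likelihood):
  M1: 0.359 × 0.045 = 0.016155
  M3: 0.294 × 0.244 = 0.071736
  M2: 0.112 × 0.07 = 0.00784
  M5: 0.235 × 0.07 = 0.01645
Sum = 0.112181.
P(M3 | evidence) = 0.071736 / 0.112181 ≈ 0.639.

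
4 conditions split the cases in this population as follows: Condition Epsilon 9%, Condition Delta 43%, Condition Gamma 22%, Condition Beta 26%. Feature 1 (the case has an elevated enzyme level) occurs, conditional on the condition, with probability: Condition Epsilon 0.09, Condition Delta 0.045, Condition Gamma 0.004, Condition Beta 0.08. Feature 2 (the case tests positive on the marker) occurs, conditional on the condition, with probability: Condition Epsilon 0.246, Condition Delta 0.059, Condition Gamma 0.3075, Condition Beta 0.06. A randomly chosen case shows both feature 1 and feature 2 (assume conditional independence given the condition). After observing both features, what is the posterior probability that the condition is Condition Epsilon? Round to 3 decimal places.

0.428

By Bayes' rule, posterior ∝ prior × likelihood:
  Condition Epsilon: 0.09 × 0.09 × 0.246 = 0.0019926
  Condition Delta: 0.43 × 0.045 × 0.059 = 0.00114165
  Condition Gamma: 0.22 × 0.004 × 0.3075 = 0.0002706
  Condition Beta: 0.26 × 0.08 × 0.06 = 0.001248
Sum = 0.00465285.
P(Condition Epsilon | evidence) = 0.0019926 / 0.00465285 ≈ 0.428.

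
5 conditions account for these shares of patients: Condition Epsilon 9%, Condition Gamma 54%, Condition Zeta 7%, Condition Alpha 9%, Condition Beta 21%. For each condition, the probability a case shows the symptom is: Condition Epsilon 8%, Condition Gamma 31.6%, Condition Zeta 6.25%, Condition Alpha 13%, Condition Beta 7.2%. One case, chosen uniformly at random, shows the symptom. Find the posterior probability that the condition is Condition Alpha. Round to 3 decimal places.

By Bayes' rule, posterior ∝ prior × likelihood:
  Condition Epsilon: 0.09 × 0.08 = 0.0072
  Condition Gamma: 0.54 × 0.316 = 0.17064
  Condition Zeta: 0.07 × 0.0625 = 0.004375
  Condition Alpha: 0.09 × 0.13 = 0.0117
  Condition Beta: 0.21 × 0.072 = 0.01512
Total = 0.209035.
P(Condition Alpha | evidence) = 0.0117 / 0.209035 ≈ 0.056.

0.056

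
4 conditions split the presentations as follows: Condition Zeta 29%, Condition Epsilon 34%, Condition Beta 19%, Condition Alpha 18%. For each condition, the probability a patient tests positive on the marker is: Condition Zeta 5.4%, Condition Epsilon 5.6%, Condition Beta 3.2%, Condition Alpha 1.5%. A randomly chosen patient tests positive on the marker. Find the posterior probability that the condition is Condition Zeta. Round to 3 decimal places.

Compute prior × likelihood for every hypothesis:
  Condition Zeta: 0.29 × 0.054 = 0.01566
  Condition Epsilon: 0.34 × 0.056 = 0.01904
  Condition Beta: 0.19 × 0.032 = 0.00608
  Condition Alpha: 0.18 × 0.015 = 0.0027
Normalizing constant = 0.04348.
P(Condition Zeta | evidence) = 0.01566 / 0.04348 ≈ 0.360.

0.360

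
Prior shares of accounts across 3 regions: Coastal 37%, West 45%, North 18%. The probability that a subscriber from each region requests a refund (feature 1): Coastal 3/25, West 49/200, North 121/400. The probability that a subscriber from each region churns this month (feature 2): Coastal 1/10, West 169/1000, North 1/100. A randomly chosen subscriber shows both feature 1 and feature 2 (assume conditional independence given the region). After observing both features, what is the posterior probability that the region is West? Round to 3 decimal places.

0.789

Compute prior × likelihood for every hypothesis:
  Coastal: 0.37 × 0.12 × 0.1 = 0.00444
  West: 0.45 × 0.245 × 0.169 = 0.01863225
  North: 0.18 × 0.3025 × 0.01 = 0.0005445
Normalizing constant = 0.02361675.
P(West | evidence) = 0.01863225 / 0.02361675 ≈ 0.789.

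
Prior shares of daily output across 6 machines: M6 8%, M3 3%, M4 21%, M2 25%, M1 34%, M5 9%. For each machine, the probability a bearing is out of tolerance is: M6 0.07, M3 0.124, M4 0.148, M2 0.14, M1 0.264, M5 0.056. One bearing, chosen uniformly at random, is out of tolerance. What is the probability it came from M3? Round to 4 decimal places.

Unnormalized posteriors (prior × likelihood):
  M6: 0.08 × 0.07 = 0.0056
  M3: 0.03 × 0.124 = 0.00372
  M4: 0.21 × 0.148 = 0.03108
  M2: 0.25 × 0.14 = 0.035
  M1: 0.34 × 0.264 = 0.08976
  M5: 0.09 × 0.056 = 0.00504
Total = 0.1702.
P(M3 | evidence) = 0.00372 / 0.1702 ≈ 0.0219.

0.0219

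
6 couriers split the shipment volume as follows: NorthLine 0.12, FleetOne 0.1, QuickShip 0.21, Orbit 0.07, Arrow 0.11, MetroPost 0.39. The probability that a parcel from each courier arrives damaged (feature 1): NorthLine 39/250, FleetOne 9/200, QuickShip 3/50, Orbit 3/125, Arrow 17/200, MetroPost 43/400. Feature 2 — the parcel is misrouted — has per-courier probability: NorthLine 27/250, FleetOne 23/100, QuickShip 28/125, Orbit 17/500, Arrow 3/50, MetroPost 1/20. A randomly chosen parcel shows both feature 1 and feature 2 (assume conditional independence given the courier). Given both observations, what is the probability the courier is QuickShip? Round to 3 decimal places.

Prior × likelihood for each hypothesis:
  NorthLine: 0.12 × 0.156 × 0.108 = 0.00202176
  FleetOne: 0.1 × 0.045 × 0.23 = 0.001035
  QuickShip: 0.21 × 0.06 × 0.224 = 0.0028224
  Orbit: 0.07 × 0.024 × 0.034 = 0.00005712
  Arrow: 0.11 × 0.085 × 0.06 = 0.000561
  MetroPost: 0.39 × 0.1075 × 0.05 = 0.00209625
Total = 0.00859353.
P(QuickShip | evidence) = 0.0028224 / 0.00859353 ≈ 0.328.

0.328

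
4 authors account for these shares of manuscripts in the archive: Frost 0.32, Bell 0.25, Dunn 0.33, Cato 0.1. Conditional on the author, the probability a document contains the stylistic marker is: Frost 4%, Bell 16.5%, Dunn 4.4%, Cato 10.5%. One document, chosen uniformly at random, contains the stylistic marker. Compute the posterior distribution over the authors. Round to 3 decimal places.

By Bayes' rule, posterior ∝ prior × likelihood:
  Frost: 0.32 × 0.04 = 0.0128
  Bell: 0.25 × 0.165 = 0.04125
  Dunn: 0.33 × 0.044 = 0.01452
  Cato: 0.1 × 0.105 = 0.0105
Total = 0.07907.
P(Frost | marker) = 0.0128/0.07907 ≈ 0.162
P(Bell | marker) = 0.04125/0.07907 ≈ 0.522
P(Dunn | marker) = 0.01452/0.07907 ≈ 0.184
P(Cato | marker) = 0.0105/0.07907 ≈ 0.133

Frost 0.162, Bell 0.522, Dunn 0.184, Cato 0.133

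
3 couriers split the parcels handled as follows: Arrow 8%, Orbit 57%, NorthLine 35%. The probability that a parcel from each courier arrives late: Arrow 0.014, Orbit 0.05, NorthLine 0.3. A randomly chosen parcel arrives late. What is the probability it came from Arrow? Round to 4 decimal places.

0.0083

By Bayes' rule, posterior ∝ prior × likelihood:
  Arrow: 0.08 × 0.014 = 0.00112
  Orbit: 0.57 × 0.05 = 0.0285
  NorthLine: 0.35 × 0.3 = 0.105
Sum = 0.13462.
P(Arrow | evidence) = 0.00112 / 0.13462 ≈ 0.0083.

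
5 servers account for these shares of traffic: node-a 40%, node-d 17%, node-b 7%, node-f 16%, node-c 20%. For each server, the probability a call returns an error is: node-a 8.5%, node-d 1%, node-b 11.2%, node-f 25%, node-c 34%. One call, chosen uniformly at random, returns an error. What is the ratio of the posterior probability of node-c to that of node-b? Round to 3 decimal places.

8.673

Compute prior × likelihood for every hypothesis:
  node-a: 0.4 × 0.085 = 0.034
  node-d: 0.17 × 0.01 = 0.0017
  node-b: 0.07 × 0.112 = 0.00784
  node-f: 0.16 × 0.25 = 0.04
  node-c: 0.2 × 0.34 = 0.068
Normalizing constant = 0.15154.
The ratio is 0.068 / 0.00784 (the normalizer cancels) = 8.673.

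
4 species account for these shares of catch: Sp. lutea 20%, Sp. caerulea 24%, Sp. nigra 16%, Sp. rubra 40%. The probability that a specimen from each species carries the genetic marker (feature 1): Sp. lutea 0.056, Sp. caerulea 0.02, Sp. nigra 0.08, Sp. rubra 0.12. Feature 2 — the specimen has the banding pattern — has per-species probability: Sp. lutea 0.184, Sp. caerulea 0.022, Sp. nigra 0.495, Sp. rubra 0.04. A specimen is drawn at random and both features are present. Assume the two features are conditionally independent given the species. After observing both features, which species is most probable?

Sp. nigra

Prior × likelihood for each hypothesis:
  Sp. lutea: 0.2 × 0.056 × 0.184 = 0.0020608
  Sp. caerulea: 0.24 × 0.02 × 0.022 = 0.0001056
  Sp. nigra: 0.16 × 0.08 × 0.495 = 0.006336
  Sp. rubra: 0.4 × 0.12 × 0.04 = 0.00192
Sum = 0.0104224.
Largest term belongs to Sp. nigra, so Sp. nigra is most probable.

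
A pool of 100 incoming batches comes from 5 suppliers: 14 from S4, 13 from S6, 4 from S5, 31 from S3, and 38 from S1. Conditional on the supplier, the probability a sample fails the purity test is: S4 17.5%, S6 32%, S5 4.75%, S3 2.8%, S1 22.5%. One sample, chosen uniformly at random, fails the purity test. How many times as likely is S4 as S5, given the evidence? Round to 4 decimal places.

12.8947

Unnormalized posteriors (prior × likelihood):
  S4: 0.14 × 0.175 = 0.0245
  S6: 0.13 × 0.32 = 0.0416
  S5: 0.04 × 0.0475 = 0.0019
  S3: 0.31 × 0.028 = 0.00868
  S1: 0.38 × 0.225 = 0.0855
Sum = 0.16218.
The ratio is 0.0245 / 0.0019 (the normalizer cancels) = 12.8947.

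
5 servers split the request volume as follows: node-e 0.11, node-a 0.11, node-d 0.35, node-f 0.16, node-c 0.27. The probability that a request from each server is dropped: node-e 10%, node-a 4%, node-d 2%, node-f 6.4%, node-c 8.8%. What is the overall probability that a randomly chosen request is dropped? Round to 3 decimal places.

0.056

Prior × likelihood for each hypothesis:
  node-e: 0.11 × 0.1 = 0.011
  node-a: 0.11 × 0.04 = 0.0044
  node-d: 0.35 × 0.02 = 0.007
  node-f: 0.16 × 0.064 = 0.01024
  node-c: 0.27 × 0.088 = 0.02376
P(dropped) = 0.011 + 0.0044 + 0.007 + 0.01024 + 0.02376 = 0.0564 → 0.056.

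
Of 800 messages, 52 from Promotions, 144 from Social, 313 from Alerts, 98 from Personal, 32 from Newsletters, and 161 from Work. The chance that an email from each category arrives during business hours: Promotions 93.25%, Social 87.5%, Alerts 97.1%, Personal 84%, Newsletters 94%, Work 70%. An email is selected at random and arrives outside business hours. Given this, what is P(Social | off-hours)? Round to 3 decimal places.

0.187

Taking complements, P(off-hours | each) = Promotions 0.0675, Social 0.125, Alerts 0.029, Personal 0.16, Newsletters 0.06, Work 0.3.
Compute prior × likelihood for every hypothesis:
  Promotions: 0.065 × 0.0675 = 0.0043875
  Social: 0.18 × 0.125 = 0.0225
  Alerts: 0.39125 × 0.029 = 0.01134625
  Personal: 0.1225 × 0.16 = 0.0196
  Newsletters: 0.04 × 0.06 = 0.0024
  Work: 0.20125 × 0.3 = 0.060375
Normalizing constant = 0.12060875.
P(Social | evidence) = 0.0225 / 0.12060875 ≈ 0.187.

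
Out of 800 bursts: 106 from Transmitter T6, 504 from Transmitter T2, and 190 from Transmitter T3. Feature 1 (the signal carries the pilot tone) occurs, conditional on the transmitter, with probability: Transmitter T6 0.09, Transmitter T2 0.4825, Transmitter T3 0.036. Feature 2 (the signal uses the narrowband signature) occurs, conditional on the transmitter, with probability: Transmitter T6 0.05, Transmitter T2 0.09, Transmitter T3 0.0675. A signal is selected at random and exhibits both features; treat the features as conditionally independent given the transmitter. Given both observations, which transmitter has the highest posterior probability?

By Bayes' rule, posterior ∝ prior × likelihood:
  Transmitter T6: 0.1325 × 0.09 × 0.05 = 0.00059625
  Transmitter T2: 0.63 × 0.4825 × 0.09 = 0.02735775
  Transmitter T3: 0.2375 × 0.036 × 0.0675 = 0.000577125
Normalizing constant = 0.028531125.
Largest term belongs to Transmitter T2, so Transmitter T2 is most probable.

Transmitter T2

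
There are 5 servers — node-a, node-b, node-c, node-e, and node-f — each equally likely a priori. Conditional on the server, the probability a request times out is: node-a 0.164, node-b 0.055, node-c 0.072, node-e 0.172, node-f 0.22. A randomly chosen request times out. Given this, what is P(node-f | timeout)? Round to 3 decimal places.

0.322

With a uniform prior (1/5 each), posterior ∝ likelihood:
  node-a: 0.164
  node-b: 0.055
  node-c: 0.072
  node-e: 0.172
  node-f: 0.22
Normalizing constant = 0.683.
P(node-f | evidence) = 0.22 / 0.683 ≈ 0.322.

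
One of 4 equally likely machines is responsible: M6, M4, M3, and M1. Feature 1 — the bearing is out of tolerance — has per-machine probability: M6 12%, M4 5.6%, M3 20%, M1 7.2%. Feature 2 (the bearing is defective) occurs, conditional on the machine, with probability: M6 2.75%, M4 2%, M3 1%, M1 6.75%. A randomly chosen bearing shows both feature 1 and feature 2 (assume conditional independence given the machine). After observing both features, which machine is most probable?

M1

Since the prior is uniform, the posterior is proportional to the likelihood:
  M6: 0.12 × 0.0275 = 0.0033
  M4: 0.056 × 0.02 = 0.00112
  M3: 0.2 × 0.01 = 0.002
  M1: 0.072 × 0.0675 = 0.00486
Normalizing constant = 0.01128.
Largest term belongs to M1, so M1 is most probable.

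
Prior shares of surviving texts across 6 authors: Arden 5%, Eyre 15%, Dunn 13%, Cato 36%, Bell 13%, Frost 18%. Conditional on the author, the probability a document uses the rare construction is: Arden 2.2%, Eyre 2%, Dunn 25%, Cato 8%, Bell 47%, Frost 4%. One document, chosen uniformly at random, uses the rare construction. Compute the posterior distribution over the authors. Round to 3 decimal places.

Prior × likelihood for each hypothesis:
  Arden: 0.05 × 0.022 = 0.0011
  Eyre: 0.15 × 0.02 = 0.003
  Dunn: 0.13 × 0.25 = 0.0325
  Cato: 0.36 × 0.08 = 0.0288
  Bell: 0.13 × 0.47 = 0.0611
  Frost: 0.18 × 0.04 = 0.0072
Normalizing constant = 0.1337.
P(Arden | rare-form) = 0.0011/0.1337 ≈ 0.008
P(Eyre | rare-form) = 0.003/0.1337 ≈ 0.022
P(Dunn | rare-form) = 0.0325/0.1337 ≈ 0.243
P(Cato | rare-form) = 0.0288/0.1337 ≈ 0.215
P(Bell | rare-form) = 0.0611/0.1337 ≈ 0.457
P(Frost | rare-form) = 0.0072/0.1337 ≈ 0.054

Arden 0.008, Eyre 0.022, Dunn 0.243, Cato 0.215, Bell 0.457, Frost 0.054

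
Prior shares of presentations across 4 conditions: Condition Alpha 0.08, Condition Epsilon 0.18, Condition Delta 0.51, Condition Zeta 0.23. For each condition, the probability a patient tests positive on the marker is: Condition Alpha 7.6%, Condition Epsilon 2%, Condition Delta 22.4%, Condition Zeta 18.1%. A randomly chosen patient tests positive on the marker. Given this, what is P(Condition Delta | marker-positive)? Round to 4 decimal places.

By Bayes' rule, posterior ∝ prior × likelihood:
  Condition Alpha: 0.08 × 0.076 = 0.00608
  Condition Epsilon: 0.18 × 0.02 = 0.0036
  Condition Delta: 0.51 × 0.224 = 0.11424
  Condition Zeta: 0.23 × 0.181 = 0.04163
Normalizing constant = 0.16555.
P(Condition Delta | evidence) = 0.11424 / 0.16555 ≈ 0.6901.

0.6901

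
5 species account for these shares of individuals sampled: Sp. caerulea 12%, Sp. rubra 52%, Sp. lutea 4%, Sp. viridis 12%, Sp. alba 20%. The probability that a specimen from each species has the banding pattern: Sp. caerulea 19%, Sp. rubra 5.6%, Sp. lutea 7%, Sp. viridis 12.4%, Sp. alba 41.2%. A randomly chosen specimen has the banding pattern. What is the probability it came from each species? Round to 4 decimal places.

Compute prior × likelihood for every hypothesis:
  Sp. caerulea: 0.12 × 0.19 = 0.0228
  Sp. rubra: 0.52 × 0.056 = 0.02912
  Sp. lutea: 0.04 × 0.07 = 0.0028
  Sp. viridis: 0.12 × 0.124 = 0.01488
  Sp. alba: 0.2 × 0.412 = 0.0824
Total = 0.152.
P(Sp. caerulea | banded) = 0.0228/0.152 ≈ 0.1500
P(Sp. rubra | banded) = 0.02912/0.152 ≈ 0.1916
P(Sp. lutea | banded) = 0.0028/0.152 ≈ 0.0184
P(Sp. viridis | banded) = 0.01488/0.152 ≈ 0.0979
P(Sp. alba | banded) = 0.0824/0.152 ≈ 0.5421
(Check: 0.1500+0.1916+0.0184+0.0979+0.5421 = 1.0000.)

Sp. caerulea 0.1500, Sp. rubra 0.1916, Sp. lutea 0.0184, Sp. viridis 0.0979, Sp. alba 0.5421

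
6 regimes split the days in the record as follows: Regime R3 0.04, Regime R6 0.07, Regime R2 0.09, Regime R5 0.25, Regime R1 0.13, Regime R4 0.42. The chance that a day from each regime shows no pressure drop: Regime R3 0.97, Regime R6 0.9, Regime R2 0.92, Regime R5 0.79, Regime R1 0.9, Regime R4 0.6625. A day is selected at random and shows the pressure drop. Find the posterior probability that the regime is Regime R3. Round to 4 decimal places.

Taking complements, P(drop | each) = Regime R3 0.03, Regime R6 0.1, Regime R2 0.08, Regime R5 0.21, Regime R1 0.1, Regime R4 0.3375.
Compute prior × likelihood for every hypothesis:
  Regime R3: 0.04 × 0.03 = 0.0012
  Regime R6: 0.07 × 0.1 = 0.007
  Regime R2: 0.09 × 0.08 = 0.0072
  Regime R5: 0.25 × 0.21 = 0.0525
  Regime R1: 0.13 × 0.1 = 0.013
  Regime R4: 0.42 × 0.3375 = 0.14175
Sum = 0.22265.
P(Regime R3 | evidence) = 0.0012 / 0.22265 ≈ 0.0054.

0.0054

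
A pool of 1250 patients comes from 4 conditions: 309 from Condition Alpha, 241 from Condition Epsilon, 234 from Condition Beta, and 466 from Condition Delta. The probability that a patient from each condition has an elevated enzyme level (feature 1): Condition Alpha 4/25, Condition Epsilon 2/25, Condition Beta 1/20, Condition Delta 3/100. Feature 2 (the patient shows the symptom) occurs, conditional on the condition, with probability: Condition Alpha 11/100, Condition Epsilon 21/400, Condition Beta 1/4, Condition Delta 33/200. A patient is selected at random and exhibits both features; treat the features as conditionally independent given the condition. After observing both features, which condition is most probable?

Unnormalized posteriors (prior × likelihood):
  Condition Alpha: 0.2472 × 0.16 × 0.11 = 0.00435072
  Condition Epsilon: 0.1928 × 0.08 × 0.0525 = 0.00080976
  Condition Beta: 0.1872 × 0.05 × 0.25 = 0.00234
  Condition Delta: 0.3728 × 0.03 × 0.165 = 0.00184536
Normalizing constant = 0.00934584.
Largest term belongs to Condition Alpha, so Condition Alpha is most probable.

Condition Alpha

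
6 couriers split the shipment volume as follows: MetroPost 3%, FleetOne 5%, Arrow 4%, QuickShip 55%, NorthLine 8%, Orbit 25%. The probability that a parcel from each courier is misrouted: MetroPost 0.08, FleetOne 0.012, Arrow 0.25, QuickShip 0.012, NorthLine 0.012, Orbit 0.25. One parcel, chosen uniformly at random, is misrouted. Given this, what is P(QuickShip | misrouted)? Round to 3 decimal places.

0.079

Compute prior × likelihood for every hypothesis:
  MetroPost: 0.03 × 0.08 = 0.0024
  FleetOne: 0.05 × 0.012 = 0.0006
  Arrow: 0.04 × 0.25 = 0.01
  QuickShip: 0.55 × 0.012 = 0.0066
  NorthLine: 0.08 × 0.012 = 0.00096
  Orbit: 0.25 × 0.25 = 0.0625
Total = 0.08306.
P(QuickShip | evidence) = 0.0066 / 0.08306 ≈ 0.079.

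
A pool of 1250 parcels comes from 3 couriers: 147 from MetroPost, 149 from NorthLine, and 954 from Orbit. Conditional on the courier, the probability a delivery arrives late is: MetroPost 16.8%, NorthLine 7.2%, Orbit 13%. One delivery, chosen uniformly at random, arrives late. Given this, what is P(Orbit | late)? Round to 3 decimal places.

0.778

By Bayes' rule, posterior ∝ prior × likelihood:
  MetroPost: 0.1176 × 0.168 = 0.0197568
  NorthLine: 0.1192 × 0.072 = 0.0085824
  Orbit: 0.7632 × 0.13 = 0.099216
Normalizing constant = 0.1275552.
P(Orbit | evidence) = 0.099216 / 0.1275552 ≈ 0.778.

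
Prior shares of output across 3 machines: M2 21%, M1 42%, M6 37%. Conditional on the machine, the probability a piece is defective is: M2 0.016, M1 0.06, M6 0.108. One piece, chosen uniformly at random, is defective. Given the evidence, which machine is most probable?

M6

Compute prior × likelihood for every hypothesis:
  M2: 0.21 × 0.016 = 0.00336
  M1: 0.42 × 0.06 = 0.0252
  M6: 0.37 × 0.108 = 0.03996
Total = 0.06852.
Largest term belongs to M6, so M6 is most probable.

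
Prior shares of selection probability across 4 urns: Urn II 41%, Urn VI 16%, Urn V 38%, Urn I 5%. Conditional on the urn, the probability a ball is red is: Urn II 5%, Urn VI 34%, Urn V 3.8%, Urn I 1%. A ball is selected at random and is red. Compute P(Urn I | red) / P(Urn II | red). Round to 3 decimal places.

0.024

Prior × likelihood for each hypothesis:
  Urn II: 0.41 × 0.05 = 0.0205
  Urn VI: 0.16 × 0.34 = 0.0544
  Urn V: 0.38 × 0.038 = 0.01444
  Urn I: 0.05 × 0.01 = 0.0005
Total = 0.08984.
The ratio is 0.0005 / 0.0205 (the normalizer cancels) = 0.024.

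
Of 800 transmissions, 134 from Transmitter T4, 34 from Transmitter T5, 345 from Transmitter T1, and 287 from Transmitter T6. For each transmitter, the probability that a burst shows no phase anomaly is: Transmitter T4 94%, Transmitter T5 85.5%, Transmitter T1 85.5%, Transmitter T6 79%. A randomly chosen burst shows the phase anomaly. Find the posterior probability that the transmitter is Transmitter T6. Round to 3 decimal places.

0.489

Taking complements, P(anomaly | each) = Transmitter T4 0.06, Transmitter T5 0.145, Transmitter T1 0.145, Transmitter T6 0.21.
By Bayes' rule, posterior ∝ prior × likelihood:
  Transmitter T4: 0.1675 × 0.06 = 0.01005
  Transmitter T5: 0.0425 × 0.145 = 0.0061625
  Transmitter T1: 0.43125 × 0.145 = 0.06253125
  Transmitter T6: 0.35875 × 0.21 = 0.0753375
Sum = 0.15408125.
P(Transmitter T6 | evidence) = 0.0753375 / 0.15408125 ≈ 0.489.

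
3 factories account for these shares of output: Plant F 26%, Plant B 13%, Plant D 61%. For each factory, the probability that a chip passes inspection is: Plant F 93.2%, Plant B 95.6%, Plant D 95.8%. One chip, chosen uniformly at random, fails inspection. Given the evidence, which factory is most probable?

Taking complements, P(nonconforming | each) = Plant F 0.068, Plant B 0.044, Plant D 0.042.
Compute prior × likelihood for every hypothesis:
  Plant F: 0.26 × 0.068 = 0.01768
  Plant B: 0.13 × 0.044 = 0.00572
  Plant D: 0.61 × 0.042 = 0.02562
Normalizing constant = 0.04902.
Largest term belongs to Plant D, so Plant D is most probable.

Plant D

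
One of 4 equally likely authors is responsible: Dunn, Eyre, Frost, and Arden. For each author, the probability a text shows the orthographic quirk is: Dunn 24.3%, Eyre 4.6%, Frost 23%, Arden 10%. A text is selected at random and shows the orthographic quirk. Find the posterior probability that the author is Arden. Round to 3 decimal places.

Since the prior is uniform, the posterior is proportional to the likelihood:
  Dunn: 0.243
  Eyre: 0.046
  Frost: 0.23
  Arden: 0.1
Normalizing constant = 0.619.
P(Arden | evidence) = 0.1 / 0.619 ≈ 0.162.

0.162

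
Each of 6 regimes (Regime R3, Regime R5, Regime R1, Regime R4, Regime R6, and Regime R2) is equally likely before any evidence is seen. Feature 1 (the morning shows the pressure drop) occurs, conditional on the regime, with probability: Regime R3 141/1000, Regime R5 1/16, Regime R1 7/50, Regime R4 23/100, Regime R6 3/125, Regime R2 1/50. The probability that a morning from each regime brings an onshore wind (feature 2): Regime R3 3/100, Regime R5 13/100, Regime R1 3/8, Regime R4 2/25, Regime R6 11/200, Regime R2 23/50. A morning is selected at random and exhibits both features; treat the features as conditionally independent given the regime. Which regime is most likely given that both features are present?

Regime R1

With a uniform prior (1/6 each), posterior ∝ likelihood:
  Regime R3: 0.141 × 0.03 = 0.00423
  Regime R5: 0.0625 × 0.13 = 0.008125
  Regime R1: 0.14 × 0.375 = 0.0525
  Regime R4: 0.23 × 0.08 = 0.0184
  Regime R6: 0.024 × 0.055 = 0.00132
  Regime R2: 0.02 × 0.46 = 0.0092
Normalizing constant = 0.093775.
Largest term belongs to Regime R1, so Regime R1 is most probable.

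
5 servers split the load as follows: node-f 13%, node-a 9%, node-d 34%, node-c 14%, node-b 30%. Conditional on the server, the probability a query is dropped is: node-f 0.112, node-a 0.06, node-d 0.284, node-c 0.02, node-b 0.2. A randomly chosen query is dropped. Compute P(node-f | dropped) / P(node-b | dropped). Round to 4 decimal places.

0.2427

Compute prior × likelihood for every hypothesis:
  node-f: 0.13 × 0.112 = 0.01456
  node-a: 0.09 × 0.06 = 0.0054
  node-d: 0.34 × 0.284 = 0.09656
  node-c: 0.14 × 0.02 = 0.0028
  node-b: 0.3 × 0.2 = 0.06
Sum = 0.17932.
The ratio is 0.01456 / 0.06 (the normalizer cancels) = 0.2427.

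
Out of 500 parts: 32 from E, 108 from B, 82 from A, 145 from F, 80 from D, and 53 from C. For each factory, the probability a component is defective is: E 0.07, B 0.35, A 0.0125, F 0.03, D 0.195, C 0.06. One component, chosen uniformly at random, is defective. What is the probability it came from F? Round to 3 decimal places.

Prior × likelihood for each hypothesis:
  E: 0.064 × 0.07 = 0.00448
  B: 0.216 × 0.35 = 0.0756
  A: 0.164 × 0.0125 = 0.00205
  F: 0.29 × 0.03 = 0.0087
  D: 0.16 × 0.195 = 0.0312
  C: 0.106 × 0.06 = 0.00636
Normalizing constant = 0.12839.
P(F | evidence) = 0.0087 / 0.12839 ≈ 0.068.

0.068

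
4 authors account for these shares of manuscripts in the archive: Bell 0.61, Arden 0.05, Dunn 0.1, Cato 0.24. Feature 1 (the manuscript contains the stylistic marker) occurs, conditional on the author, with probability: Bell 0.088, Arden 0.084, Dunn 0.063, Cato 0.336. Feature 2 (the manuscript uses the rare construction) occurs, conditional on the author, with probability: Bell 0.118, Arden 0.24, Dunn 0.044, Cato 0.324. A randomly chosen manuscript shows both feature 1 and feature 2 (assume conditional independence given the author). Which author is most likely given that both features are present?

Prior × likelihood for each hypothesis:
  Bell: 0.61 × 0.088 × 0.118 = 0.00633424
  Arden: 0.05 × 0.084 × 0.24 = 0.001008
  Dunn: 0.1 × 0.063 × 0.044 = 0.0002772
  Cato: 0.24 × 0.336 × 0.324 = 0.02612736
Sum = 0.0337468.
Largest term belongs to Cato, so Cato is most probable.

Cato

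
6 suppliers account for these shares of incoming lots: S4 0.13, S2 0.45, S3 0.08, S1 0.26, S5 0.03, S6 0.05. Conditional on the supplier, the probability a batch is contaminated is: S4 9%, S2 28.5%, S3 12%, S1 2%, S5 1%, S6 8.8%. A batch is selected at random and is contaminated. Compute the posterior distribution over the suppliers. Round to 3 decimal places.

S4 0.073, S2 0.804, S3 0.060, S1 0.033, S5 0.002, S6 0.028

Prior × likelihood for each hypothesis:
  S4: 0.13 × 0.09 = 0.0117
  S2: 0.45 × 0.285 = 0.12825
  S3: 0.08 × 0.12 = 0.0096
  S1: 0.26 × 0.02 = 0.0052
  S5: 0.03 × 0.01 = 0.0003
  S6: 0.05 × 0.088 = 0.0044
Sum = 0.15945.
P(S4 | contaminated) = 0.0117/0.15945 ≈ 0.073
P(S2 | contaminated) = 0.12825/0.15945 ≈ 0.804
P(S3 | contaminated) = 0.0096/0.15945 ≈ 0.060
P(S1 | contaminated) = 0.0052/0.15945 ≈ 0.033
P(S5 | contaminated) = 0.0003/0.15945 ≈ 0.002
P(S6 | contaminated) = 0.0044/0.15945 ≈ 0.028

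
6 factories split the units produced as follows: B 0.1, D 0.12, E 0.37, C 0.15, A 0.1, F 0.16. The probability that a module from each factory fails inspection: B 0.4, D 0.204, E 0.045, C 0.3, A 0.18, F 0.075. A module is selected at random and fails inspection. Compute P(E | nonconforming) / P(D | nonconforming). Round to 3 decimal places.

Compute prior × likelihood for every hypothesis:
  B: 0.1 × 0.4 = 0.04
  D: 0.12 × 0.204 = 0.02448
  E: 0.37 × 0.045 = 0.01665
  C: 0.15 × 0.3 = 0.045
  A: 0.1 × 0.18 = 0.018
  F: 0.16 × 0.075 = 0.012
Normalizing constant = 0.15613.
The ratio is 0.01665 / 0.02448 (the normalizer cancels) = 0.680.

0.680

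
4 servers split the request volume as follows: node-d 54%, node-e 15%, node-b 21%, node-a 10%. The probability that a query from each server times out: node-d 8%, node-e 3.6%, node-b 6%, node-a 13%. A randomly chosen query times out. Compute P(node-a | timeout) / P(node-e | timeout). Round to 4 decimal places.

2.4074

By Bayes' rule, posterior ∝ prior × likelihood:
  node-d: 0.54 × 0.08 = 0.0432
  node-e: 0.15 × 0.036 = 0.0054
  node-b: 0.21 × 0.06 = 0.0126
  node-a: 0.1 × 0.13 = 0.013
Total = 0.0742.
The ratio is 0.013 / 0.0054 (the normalizer cancels) = 2.4074.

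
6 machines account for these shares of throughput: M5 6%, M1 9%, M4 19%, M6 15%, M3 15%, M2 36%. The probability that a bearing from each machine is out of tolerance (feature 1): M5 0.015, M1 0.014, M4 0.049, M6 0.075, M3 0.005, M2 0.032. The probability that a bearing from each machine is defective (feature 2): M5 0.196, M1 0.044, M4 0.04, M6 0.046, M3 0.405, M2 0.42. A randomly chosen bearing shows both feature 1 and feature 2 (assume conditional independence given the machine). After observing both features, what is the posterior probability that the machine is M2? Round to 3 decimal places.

Unnormalized posteriors (prior × likelihood):
  M5: 0.06 × 0.015 × 0.196 = 0.0001764
  M1: 0.09 × 0.014 × 0.044 = 0.00005544
  M4: 0.19 × 0.049 × 0.04 = 0.0003724
  M6: 0.15 × 0.075 × 0.046 = 0.0005175
  M3: 0.15 × 0.005 × 0.405 = 0.00030375
  M2: 0.36 × 0.032 × 0.42 = 0.0048384
Total = 0.00626389.
P(M2 | evidence) = 0.0048384 / 0.00626389 ≈ 0.772.

0.772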